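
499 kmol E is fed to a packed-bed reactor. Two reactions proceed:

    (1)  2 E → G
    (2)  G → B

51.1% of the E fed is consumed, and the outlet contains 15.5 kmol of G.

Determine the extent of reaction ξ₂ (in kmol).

Conversion of E: E consumed = 2ξ₁ = 0.511 × 499 → ξ₁ = 127.5 kmol.
G balance: n_G = 0 + 1ξ₁ − 1ξ₂ = 15.5 → ξ₂ = (1·127.5 − 15.5)/1 = 112 kmol.
Outlet amounts (n = n₀ + Σ ν·ξ):
  E: 499 − 2(127.5) = 244
  G: 0 + 1(127.5) − 1(112) = 15.5
  B: 0 + 1(112) = 112

ξ₂ = 112 kmol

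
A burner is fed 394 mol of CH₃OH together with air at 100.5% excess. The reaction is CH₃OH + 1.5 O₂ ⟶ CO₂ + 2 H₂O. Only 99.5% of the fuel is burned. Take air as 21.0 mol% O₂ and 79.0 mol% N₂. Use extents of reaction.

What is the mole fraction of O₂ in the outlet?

Stoichiometric O₂ = 1.5 × 394 = 591 mol; O₂ fed = 591 × 2.005 = 1185 mol.
N₂ fed = 1185 × 79/21 = 4458 mol.
Fuel reacted = 0.995 × 394 → ξ = 392 mol.
Outlet (n = n₀ + ν ξ):
  CH₃OH: 394 − 1(392) = 1.97
  O₂: 1185 − 1.5(392) = 596.9
  N₂: 4458 (inert)
  CO₂: 0 + 1(392) = 392
  H₂O: 0 + 2(392) = 784.1
Total out = 6233 mol; y_O₂ = 596.9 / 6233 = 0.09577.

0.0958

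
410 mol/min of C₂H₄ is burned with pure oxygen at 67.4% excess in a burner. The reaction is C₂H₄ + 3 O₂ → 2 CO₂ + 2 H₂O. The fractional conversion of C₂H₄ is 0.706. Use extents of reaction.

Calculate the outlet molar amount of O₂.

1190 mol/min

Stoichiometric O₂ = 3 × 410 = 1230 mol/min; O₂ fed = 1230 × 1.674 = 2059 mol/min.
Fuel reacted = 0.706 × 410 → ξ = 289.5 mol/min.
Outlet (n = n₀ + ν ξ):
  C₂H₄: 410 − 1(289.5) = 120.5
  O₂: 2059 − 3(289.5) = 1191
  CO₂: 0 + 2(289.5) = 578.9
  H₂O: 0 + 2(289.5) = 578.9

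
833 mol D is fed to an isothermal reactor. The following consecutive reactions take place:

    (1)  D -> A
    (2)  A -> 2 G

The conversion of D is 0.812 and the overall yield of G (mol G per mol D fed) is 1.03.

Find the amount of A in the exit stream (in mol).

247 mol

Conversion of D: D consumed = 1ξ₁ = 0.812 × 833 → ξ₁ = 676.4 mol.
Yield of G: 2ξ₂ / 833 = 1.03 → ξ₂ = 429 mol.
Outlet amounts (n = n₀ + Σ ν·ξ):
  D: 833 − 1(676.4) = 156.6
  A: 0 + 1(676.4) − 1(429) = 247.4
  G: 0 + 2(429) = 858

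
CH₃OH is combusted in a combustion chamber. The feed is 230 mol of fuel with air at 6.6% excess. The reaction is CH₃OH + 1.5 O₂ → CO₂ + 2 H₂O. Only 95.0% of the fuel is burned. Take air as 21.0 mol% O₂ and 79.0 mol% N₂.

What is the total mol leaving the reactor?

2090 mol

Stoichiometric O₂ = 1.5 × 230 = 345 mol; O₂ fed = 345 × 1.066 = 367.8 mol.
N₂ fed = 367.8 × 79/21 = 1384 mol.
Fuel reacted = 0.95 × 230 → ξ = 218.5 mol.
Outlet (n = n₀ + ν ξ):
  CH₃OH: 230 − 1(218.5) = 11.5
  O₂: 367.8 − 1.5(218.5) = 40.02
  N₂: 1384 (inert)
  CO₂: 0 + 1(218.5) = 218.5
  H₂O: 0 + 2(218.5) = 437
Total out = 11.5 + 40.02 + 1384 + 218.5 + 437 = 2091 mol.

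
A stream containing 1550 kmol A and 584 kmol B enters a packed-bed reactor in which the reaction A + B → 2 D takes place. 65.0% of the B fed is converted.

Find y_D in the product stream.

B reacted = 0.65 × 584 = 379.6 kmol; ν_B = −1, so ξ = 379.6/1 = 379.6 kmol.
Outlet amounts (n = n₀ + ν ξ):
  A: 1550 − 1(379.6) = 1170
  B: 584 − 1(379.6) = 204.4
  D: 0 + 2(379.6) = 759.2
Total out = 2134 kmol; y_D = 759.2 / 2134 = 0.3558.

0.356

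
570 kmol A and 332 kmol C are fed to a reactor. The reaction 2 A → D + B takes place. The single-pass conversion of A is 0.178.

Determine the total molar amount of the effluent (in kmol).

A reacted = 0.178 × 570 = 101.5 kmol; ν_A = −2, so ξ = 101.5/2 = 50.73 kmol.
Outlet amounts (n = n₀ + ν ξ):
  A: 570 − 2(50.73) = 468.5
  D: 0 + 1(50.73) = 50.73
  B: 0 + 1(50.73) = 50.73
  C: 332 (inert)
Total out = 468.5 + 50.73 + 50.73 + 332 = 902 kmol.

902 kmol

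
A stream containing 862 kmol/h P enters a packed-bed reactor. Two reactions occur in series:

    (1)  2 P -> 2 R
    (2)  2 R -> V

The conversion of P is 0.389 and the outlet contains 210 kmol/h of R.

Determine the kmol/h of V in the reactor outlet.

62.7 kmol/h

Conversion of P: P consumed = 2ξ₁ = 0.389 × 862 → ξ₁ = 167.7 kmol/h.
R balance: n_R = 0 + 2ξ₁ − 2ξ₂ = 210 → ξ₂ = (2·167.7 − 210)/2 = 62.66 kmol/h.
Outlet amounts (n = n₀ + Σ ν·ξ):
  P: 862 − 2(167.7) = 526.7
  R: 0 + 2(167.7) − 2(62.66) = 210
  V: 0 + 1(62.66) = 62.66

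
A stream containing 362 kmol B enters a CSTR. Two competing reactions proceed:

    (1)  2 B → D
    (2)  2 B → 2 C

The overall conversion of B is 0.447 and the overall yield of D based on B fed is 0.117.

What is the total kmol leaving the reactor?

320 kmol

Yield of D: 1ξ₁ / 362 = 0.117 → ξ₁ = 42.35 kmol.
Conversion of B: 2ξ₁ + 2ξ₂ = 0.447 × 362 = 161.8 → ξ₂ = 38.55 kmol.
Outlet amounts (n = n₀ + Σ ν·ξ):
  B: 362 − 2(42.35) − 2(38.55) = 200.2
  D: 0 + 1(42.35) = 42.35
  C: 0 + 2(38.55) = 77.11
Total out = 200.2 + 42.35 + 77.11 = 319.6 kmol.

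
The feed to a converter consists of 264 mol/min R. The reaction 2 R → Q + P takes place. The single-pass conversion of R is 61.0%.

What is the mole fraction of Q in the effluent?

0.305

R reacted = 0.61 × 264 = 161 mol/min; ν_R = −2, so ξ = 161/2 = 80.52 mol/min.
Outlet amounts (n = n₀ + ν ξ):
  R: 264 − 2(80.52) = 103
  Q: 0 + 1(80.52) = 80.52
  P: 0 + 1(80.52) = 80.52
Total out = 264 mol/min; y_Q = 80.52 / 264 = 0.305.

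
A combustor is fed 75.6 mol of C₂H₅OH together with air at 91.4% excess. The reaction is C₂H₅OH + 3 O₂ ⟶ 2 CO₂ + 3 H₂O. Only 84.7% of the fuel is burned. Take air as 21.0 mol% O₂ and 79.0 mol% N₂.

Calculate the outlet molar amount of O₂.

Stoichiometric O₂ = 3 × 75.6 = 226.8 mol; O₂ fed = 226.8 × 1.914 = 434.1 mol.
N₂ fed = 434.1 × 79/21 = 1633 mol.
Fuel reacted = 0.847 × 75.6 → ξ = 64.03 mol.
Outlet (n = n₀ + ν ξ):
  C₂H₅OH: 75.6 − 1(64.03) = 11.57
  O₂: 434.1 − 3(64.03) = 242
  N₂: 1633 (inert)
  CO₂: 0 + 2(64.03) = 128.1
  H₂O: 0 + 3(64.03) = 192.1

242 mol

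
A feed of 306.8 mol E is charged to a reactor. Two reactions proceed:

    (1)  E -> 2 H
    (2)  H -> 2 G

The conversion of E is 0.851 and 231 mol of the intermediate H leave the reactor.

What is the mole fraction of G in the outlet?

0.678

Conversion of E: E consumed = 1ξ₁ = 0.851 × 306.8 → ξ₁ = 261.1 mol.
H balance: n_H = 0 + 2ξ₁ − 1ξ₂ = 231 → ξ₂ = (2·261.1 − 231)/1 = 291.2 mol.
Outlet amounts (n = n₀ + Σ ν·ξ):
  E: 306.8 − 1(261.1) = 45.71
  H: 0 + 2(261.1) − 1(291.2) = 231
  G: 0 + 2(291.2) = 582.3
Total out = 859.1 mol; y_G = 582.3 / 859.1 = 0.6779.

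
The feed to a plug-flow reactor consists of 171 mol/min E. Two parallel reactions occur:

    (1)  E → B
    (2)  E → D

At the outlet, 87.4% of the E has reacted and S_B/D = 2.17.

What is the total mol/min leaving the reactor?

Conversion of E: E consumed = 0.874 × 171 = 149.5 mol/min = 1ξ₁ + 1ξ₂.
Selectivity: 1ξ₁ / (1ξ₂) = 2.17 → ξ₁ = 2.17 ξ₂.
Substitute: (1·2.17 + 1) ξ₂ = 149.5 → ξ₂ = 47.15 mol/min, ξ₁ = 102.3 mol/min.
Outlet amounts (n = n₀ + Σ ν·ξ):
  E: 171 − 1(102.3) − 1(47.15) = 21.55
  B: 0 + 1(102.3) = 102.3
  D: 0 + 1(47.15) = 47.15
Total out = 21.55 + 102.3 + 47.15 = 171 mol/min.

171 mol/min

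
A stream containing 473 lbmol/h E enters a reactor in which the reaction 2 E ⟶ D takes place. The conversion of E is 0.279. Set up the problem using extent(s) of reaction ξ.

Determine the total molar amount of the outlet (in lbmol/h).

407 lbmol/h

E reacted = 0.279 × 473 = 132 lbmol/h; ν_E = −2, so ξ = 132/2 = 65.98 lbmol/h.
Outlet amounts (n = n₀ + ν ξ):
  E: 473 − 2(65.98) = 341
  D: 0 + 1(65.98) = 65.98
Total out = 341 + 65.98 = 407 lbmol/h.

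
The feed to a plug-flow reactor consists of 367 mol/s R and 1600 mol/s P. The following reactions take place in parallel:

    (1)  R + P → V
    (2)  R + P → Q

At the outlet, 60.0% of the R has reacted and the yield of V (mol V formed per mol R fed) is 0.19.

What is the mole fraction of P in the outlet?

0.79

Yield of V: 1ξ₁ / 367 = 0.19 → ξ₁ = 69.73 mol/s.
Conversion of R: 1ξ₁ + 1ξ₂ = 0.6 × 367 = 220.2 → ξ₂ = 150.5 mol/s.
Outlet amounts (n = n₀ + Σ ν·ξ):
  R: 367 − 1(69.73) − 1(150.5) = 146.8
  P: 1600 − 1(69.73) − 1(150.5) = 1380
  V: 0 + 1(69.73) = 69.73
  Q: 0 + 1(150.5) = 150.5
Total out = 1747 mol/s; y_P = 1380 / 1747 = 0.7899.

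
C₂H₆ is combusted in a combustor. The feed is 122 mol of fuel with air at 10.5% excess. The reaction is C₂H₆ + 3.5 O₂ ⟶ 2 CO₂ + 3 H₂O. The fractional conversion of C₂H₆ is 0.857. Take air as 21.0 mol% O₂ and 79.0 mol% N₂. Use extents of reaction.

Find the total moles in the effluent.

Stoichiometric O₂ = 3.5 × 122 = 427 mol; O₂ fed = 427 × 1.105 = 471.8 mol.
N₂ fed = 471.8 × 79/21 = 1775 mol.
Fuel reacted = 0.857 × 122 → ξ = 104.6 mol.
Outlet (n = n₀ + ν ξ):
  C₂H₆: 122 − 1(104.6) = 17.45
  O₂: 471.8 − 3.5(104.6) = 105.9
  N₂: 1775 (inert)
  CO₂: 0 + 2(104.6) = 209.1
  H₂O: 0 + 3(104.6) = 313.7
Total out = 17.45 + 105.9 + 1775 + 209.1 + 313.7 = 2421 mol.

2420 mol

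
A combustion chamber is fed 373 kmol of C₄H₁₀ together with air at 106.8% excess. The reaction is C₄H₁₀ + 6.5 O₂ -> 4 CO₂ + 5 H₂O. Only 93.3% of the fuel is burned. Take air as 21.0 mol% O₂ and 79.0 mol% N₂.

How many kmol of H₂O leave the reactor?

1740 kmol

Stoichiometric O₂ = 6.5 × 373 = 2424 kmol; O₂ fed = 2424 × 2.068 = 5014 kmol.
N₂ fed = 5014 × 79/21 = 18860 kmol.
Fuel reacted = 0.933 × 373 → ξ = 348 kmol.
Outlet (n = n₀ + ν ξ):
  C₄H₁₀: 373 − 1(348) = 24.99
  O₂: 5014 − 6.5(348) = 2752
  N₂: 18860 (inert)
  CO₂: 0 + 4(348) = 1392
  H₂O: 0 + 5(348) = 1740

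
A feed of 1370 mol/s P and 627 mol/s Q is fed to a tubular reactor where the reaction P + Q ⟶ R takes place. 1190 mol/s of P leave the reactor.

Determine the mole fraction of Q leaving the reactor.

For P: n = n₀ − 1ξ → 1190 = 1370 − 1ξ, giving ξ = 180 mol/s.
Outlet amounts (n = n₀ + ν ξ):
  P: 1370 − 1(180) = 1190
  Q: 627 − 1(180) = 447
  R: 0 + 1(180) = 180
Total out = 1817 mol/s; y_Q = 447 / 1817 = 0.246.

0.246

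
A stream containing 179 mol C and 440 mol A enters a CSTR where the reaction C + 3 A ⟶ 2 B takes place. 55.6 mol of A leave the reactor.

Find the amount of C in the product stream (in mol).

For A: n = n₀ − 3ξ → 55.6 = 440 − 3ξ, giving ξ = 128.1 mol.
Outlet amounts (n = n₀ + ν ξ):
  C: 179 − 1(128.1) = 50.87
  A: 440 − 3(128.1) = 55.6
  B: 0 + 2(128.1) = 256.3

50.9 mol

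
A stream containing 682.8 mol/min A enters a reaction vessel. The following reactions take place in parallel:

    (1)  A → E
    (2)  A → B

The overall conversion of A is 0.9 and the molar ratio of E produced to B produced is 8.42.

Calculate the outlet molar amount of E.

Conversion of A: A consumed = 0.9 × 682.8 = 614.5 mol/min = 1ξ₁ + 1ξ₂.
Selectivity: 1ξ₁ / (1ξ₂) = 8.42 → ξ₁ = 8.42 ξ₂.
Substitute: (1·8.42 + 1) ξ₂ = 614.5 → ξ₂ = 65.24 mol/min, ξ₁ = 549.3 mol/min.
Outlet amounts (n = n₀ + Σ ν·ξ):
  A: 682.8 − 1(549.3) − 1(65.24) = 68.28
  E: 0 + 1(549.3) = 549.3
  B: 0 + 1(65.24) = 65.24

549 mol/min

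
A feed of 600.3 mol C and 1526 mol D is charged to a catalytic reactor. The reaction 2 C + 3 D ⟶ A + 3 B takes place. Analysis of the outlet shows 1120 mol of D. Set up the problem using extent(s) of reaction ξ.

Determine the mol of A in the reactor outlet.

135 mol

For D: n = n₀ − 3ξ → 1120 = 1526 − 3ξ, giving ξ = 135.3 mol.
Outlet amounts (n = n₀ + ν ξ):
  C: 600.3 − 2(135.3) = 329.6
  D: 1526 − 3(135.3) = 1120
  A: 0 + 1(135.3) = 135.3
  B: 0 + 3(135.3) = 406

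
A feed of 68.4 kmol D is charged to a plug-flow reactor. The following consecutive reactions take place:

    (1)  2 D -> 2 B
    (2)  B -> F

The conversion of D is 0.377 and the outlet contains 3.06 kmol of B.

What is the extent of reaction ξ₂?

ξ₂ = 22.7 kmol

Conversion of D: D consumed = 2ξ₁ = 0.377 × 68.4 → ξ₁ = 12.89 kmol.
B balance: n_B = 0 + 2ξ₁ − 1ξ₂ = 3.06 → ξ₂ = (2·12.89 − 3.06)/1 = 22.73 kmol.
Outlet amounts (n = n₀ + Σ ν·ξ):
  D: 68.4 − 2(12.89) = 42.61
  B: 0 + 2(12.89) − 1(22.73) = 3.06
  F: 0 + 1(22.73) = 22.73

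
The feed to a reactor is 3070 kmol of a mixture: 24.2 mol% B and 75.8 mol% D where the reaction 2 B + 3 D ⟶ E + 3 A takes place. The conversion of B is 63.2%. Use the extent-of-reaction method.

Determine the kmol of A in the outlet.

B reacted = 0.632 × 742.9 = 469.5 kmol; ν_B = −2, so ξ = 469.5/2 = 234.8 kmol.
Outlet amounts (n = n₀ + ν ξ):
  B: 742.9 − 2(234.8) = 273.4
  D: 2327 − 3(234.8) = 1623
  E: 0 + 1(234.8) = 234.8
  A: 0 + 3(234.8) = 704.3

704 kmol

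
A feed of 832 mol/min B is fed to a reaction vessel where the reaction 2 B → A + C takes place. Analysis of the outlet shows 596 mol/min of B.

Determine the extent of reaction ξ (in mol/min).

ξ = 118 mol/min

For B: n = n₀ − 2ξ → 596 = 832 − 2ξ, giving ξ = 118 mol/min.
Outlet amounts (n = n₀ + ν ξ):
  B: 832 − 2(118) = 596
  A: 0 + 1(118) = 118
  C: 0 + 1(118) = 118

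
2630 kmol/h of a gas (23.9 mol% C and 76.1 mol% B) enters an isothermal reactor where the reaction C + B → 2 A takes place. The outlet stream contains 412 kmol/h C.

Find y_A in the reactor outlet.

For C: n = n₀ − 1ξ → 412 = 628.6 − 1ξ, giving ξ = 216.6 kmol/h.
Outlet amounts (n = n₀ + ν ξ):
  C: 628.6 − 1(216.6) = 412
  B: 2001 − 1(216.6) = 1785
  A: 0 + 2(216.6) = 433.1
Total out = 2630 kmol/h; y_A = 433.1 / 2630 = 0.1647.

0.165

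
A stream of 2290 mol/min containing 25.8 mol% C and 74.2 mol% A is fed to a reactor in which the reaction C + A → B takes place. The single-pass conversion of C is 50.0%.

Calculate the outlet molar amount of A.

1400 mol/min

C reacted = 0.5 × 590.8 = 295.4 mol/min; ν_C = −1, so ξ = 295.4/1 = 295.4 mol/min.
Outlet amounts (n = n₀ + ν ξ):
  C: 590.8 − 1(295.4) = 295.4
  A: 1699 − 1(295.4) = 1404
  B: 0 + 1(295.4) = 295.4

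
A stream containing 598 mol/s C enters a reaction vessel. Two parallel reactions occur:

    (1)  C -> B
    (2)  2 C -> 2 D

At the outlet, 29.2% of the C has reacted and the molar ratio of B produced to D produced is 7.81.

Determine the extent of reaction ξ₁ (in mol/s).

ξ₁ = 155 mol/s

Conversion of C: C consumed = 0.292 × 598 = 174.6 mol/s = 1ξ₁ + 2ξ₂.
Selectivity: 1ξ₁ / (2ξ₂) = 7.81 → ξ₁ = 15.62 ξ₂.
Substitute: (1·15.62 + 2) ξ₂ = 174.6 → ξ₂ = 9.91 mol/s, ξ₁ = 154.8 mol/s.
Outlet amounts (n = n₀ + Σ ν·ξ):
  C: 598 − 1(154.8) − 2(9.91) = 423.4
  B: 0 + 1(154.8) = 154.8
  D: 0 + 2(9.91) = 19.82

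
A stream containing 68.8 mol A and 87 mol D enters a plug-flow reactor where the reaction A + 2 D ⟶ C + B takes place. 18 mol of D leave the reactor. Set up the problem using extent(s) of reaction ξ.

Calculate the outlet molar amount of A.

For D: n = n₀ − 2ξ → 18 = 87 − 2ξ, giving ξ = 34.5 mol.
Outlet amounts (n = n₀ + ν ξ):
  A: 68.8 − 1(34.5) = 34.3
  D: 87 − 2(34.5) = 18
  C: 0 + 1(34.5) = 34.5
  B: 0 + 1(34.5) = 34.5

34.3 mol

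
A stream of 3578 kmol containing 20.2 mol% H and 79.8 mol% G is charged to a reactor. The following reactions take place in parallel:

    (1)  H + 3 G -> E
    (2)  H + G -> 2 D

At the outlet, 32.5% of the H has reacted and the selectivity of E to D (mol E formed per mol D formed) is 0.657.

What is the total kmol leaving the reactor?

3180 kmol

Conversion of H: H consumed = 0.325 × 722.8 = 234.9 kmol = 1ξ₁ + 1ξ₂.
Selectivity: 1ξ₁ / (2ξ₂) = 0.657 → ξ₁ = 1.314 ξ₂.
Substitute: (1·1.314 + 1) ξ₂ = 234.9 → ξ₂ = 101.5 kmol, ξ₁ = 133.4 kmol.
Outlet amounts (n = n₀ + Σ ν·ξ):
  H: 722.8 − 1(133.4) − 1(101.5) = 487.9
  G: 2855 − 3(133.4) − 1(101.5) = 2354
  E: 0 + 1(133.4) = 133.4
  D: 0 + 2(101.5) = 203
Total out = 487.9 + 2354 + 133.4 + 203 = 3178 kmol.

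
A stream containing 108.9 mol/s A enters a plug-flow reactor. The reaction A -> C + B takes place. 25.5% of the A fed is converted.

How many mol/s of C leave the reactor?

A reacted = 0.255 × 108.9 = 27.77 mol/s; ν_A = −1, so ξ = 27.77/1 = 27.77 mol/s.
Outlet amounts (n = n₀ + ν ξ):
  A: 108.9 − 1(27.77) = 81.13
  C: 0 + 1(27.77) = 27.77
  B: 0 + 1(27.77) = 27.77

27.8 mol/s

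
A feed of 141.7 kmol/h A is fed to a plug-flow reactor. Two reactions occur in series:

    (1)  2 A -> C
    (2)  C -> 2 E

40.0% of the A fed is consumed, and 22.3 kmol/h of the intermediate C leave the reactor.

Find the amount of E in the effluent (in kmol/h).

Conversion of A: A consumed = 2ξ₁ = 0.4 × 141.7 → ξ₁ = 28.34 kmol/h.
C balance: n_C = 0 + 1ξ₁ − 1ξ₂ = 22.3 → ξ₂ = (1·28.34 − 22.3)/1 = 6.04 kmol/h.
Outlet amounts (n = n₀ + Σ ν·ξ):
  A: 141.7 − 2(28.34) = 85.02
  C: 0 + 1(28.34) − 1(6.04) = 22.3
  E: 0 + 2(6.04) = 12.08

12.1 kmol/h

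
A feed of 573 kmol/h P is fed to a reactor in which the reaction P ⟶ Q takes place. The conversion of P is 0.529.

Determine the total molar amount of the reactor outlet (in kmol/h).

P reacted = 0.529 × 573 = 303.1 kmol/h; ν_P = −1, so ξ = 303.1/1 = 303.1 kmol/h.
Outlet amounts (n = n₀ + ν ξ):
  P: 573 − 1(303.1) = 269.9
  Q: 0 + 1(303.1) = 303.1
Total out = 269.9 + 303.1 = 573 kmol/h.

573 kmol/h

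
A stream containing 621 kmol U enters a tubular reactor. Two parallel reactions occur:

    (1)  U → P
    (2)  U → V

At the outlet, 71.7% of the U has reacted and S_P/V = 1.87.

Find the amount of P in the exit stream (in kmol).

290 kmol

Conversion of U: U consumed = 0.717 × 621 = 445.3 kmol = 1ξ₁ + 1ξ₂.
Selectivity: 1ξ₁ / (1ξ₂) = 1.87 → ξ₁ = 1.87 ξ₂.
Substitute: (1·1.87 + 1) ξ₂ = 445.3 → ξ₂ = 155.1 kmol, ξ₁ = 290.1 kmol.
Outlet amounts (n = n₀ + Σ ν·ξ):
  U: 621 − 1(290.1) − 1(155.1) = 175.7
  P: 0 + 1(290.1) = 290.1
  V: 0 + 1(155.1) = 155.1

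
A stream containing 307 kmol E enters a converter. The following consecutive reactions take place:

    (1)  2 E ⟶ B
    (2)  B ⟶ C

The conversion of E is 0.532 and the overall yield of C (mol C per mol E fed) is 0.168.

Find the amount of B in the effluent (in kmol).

Conversion of E: E consumed = 2ξ₁ = 0.532 × 307 → ξ₁ = 81.66 kmol.
Yield of C: 1ξ₂ / 307 = 0.168 → ξ₂ = 51.58 kmol.
Outlet amounts (n = n₀ + Σ ν·ξ):
  E: 307 − 2(81.66) = 143.7
  B: 0 + 1(81.66) − 1(51.58) = 30.09
  C: 0 + 1(51.58) = 51.58

30.1 kmol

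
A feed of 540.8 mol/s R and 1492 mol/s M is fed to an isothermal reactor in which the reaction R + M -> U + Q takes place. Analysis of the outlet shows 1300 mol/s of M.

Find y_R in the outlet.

0.172

For M: n = n₀ − 1ξ → 1300 = 1492 − 1ξ, giving ξ = 192 mol/s.
Outlet amounts (n = n₀ + ν ξ):
  R: 540.8 − 1(192) = 348.8
  M: 1492 − 1(192) = 1300
  U: 0 + 1(192) = 192
  Q: 0 + 1(192) = 192
Total out = 2033 mol/s; y_R = 348.8 / 2033 = 0.1716.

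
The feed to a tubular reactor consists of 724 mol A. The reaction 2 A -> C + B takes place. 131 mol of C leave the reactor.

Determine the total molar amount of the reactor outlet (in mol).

For C: n = n₀ + 1ξ → 131 = 0 + 1ξ, giving ξ = 131 mol.
Outlet amounts (n = n₀ + ν ξ):
  A: 724 − 2(131) = 462
  C: 0 + 1(131) = 131
  B: 0 + 1(131) = 131
Total out = 462 + 131 + 131 = 724 mol.

724 mol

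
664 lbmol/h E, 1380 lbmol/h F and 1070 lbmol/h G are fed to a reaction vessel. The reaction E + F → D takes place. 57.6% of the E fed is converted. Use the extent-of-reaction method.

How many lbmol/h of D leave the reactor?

382 lbmol/h

E reacted = 0.576 × 664 = 382.5 lbmol/h; ν_E = −1, so ξ = 382.5/1 = 382.5 lbmol/h.
Outlet amounts (n = n₀ + ν ξ):
  E: 664 − 1(382.5) = 281.5
  F: 1380 − 1(382.5) = 997.5
  D: 0 + 1(382.5) = 382.5
  G: 1070 (inert)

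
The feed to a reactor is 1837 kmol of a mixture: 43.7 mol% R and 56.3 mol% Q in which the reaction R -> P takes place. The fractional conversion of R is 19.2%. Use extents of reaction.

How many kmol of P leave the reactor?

R reacted = 0.192 × 802.8 = 154.1 kmol; ν_R = −1, so ξ = 154.1/1 = 154.1 kmol.
Outlet amounts (n = n₀ + ν ξ):
  R: 802.8 − 1(154.1) = 648.6
  P: 0 + 1(154.1) = 154.1
  Q: 1034 (inert)

154 kmol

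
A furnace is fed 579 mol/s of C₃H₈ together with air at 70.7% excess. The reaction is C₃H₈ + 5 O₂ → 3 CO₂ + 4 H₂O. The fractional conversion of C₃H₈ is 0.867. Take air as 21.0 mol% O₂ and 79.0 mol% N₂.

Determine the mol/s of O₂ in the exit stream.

Stoichiometric O₂ = 5 × 579 = 2895 mol/s; O₂ fed = 2895 × 1.707 = 4942 mol/s.
N₂ fed = 4942 × 79/21 = 18590 mol/s.
Fuel reacted = 0.867 × 579 → ξ = 502 mol/s.
Outlet (n = n₀ + ν ξ):
  C₃H₈: 579 − 1(502) = 77.01
  O₂: 4942 − 5(502) = 2432
  N₂: 18590 (inert)
  CO₂: 0 + 3(502) = 1506
  H₂O: 0 + 4(502) = 2008

2430 mol/s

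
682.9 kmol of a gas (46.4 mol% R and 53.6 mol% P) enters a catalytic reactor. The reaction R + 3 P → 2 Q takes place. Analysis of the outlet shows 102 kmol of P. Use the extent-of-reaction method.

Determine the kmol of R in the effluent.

229 kmol

For P: n = n₀ − 3ξ → 102 = 366 − 3ξ, giving ξ = 88.01 kmol.
Outlet amounts (n = n₀ + ν ξ):
  R: 316.9 − 1(88.01) = 228.9
  P: 366 − 3(88.01) = 102
  Q: 0 + 2(88.01) = 176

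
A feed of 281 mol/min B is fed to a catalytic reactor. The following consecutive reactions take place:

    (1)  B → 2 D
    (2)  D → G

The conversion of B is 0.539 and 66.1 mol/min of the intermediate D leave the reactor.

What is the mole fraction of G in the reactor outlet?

0.548

Conversion of B: B consumed = 1ξ₁ = 0.539 × 281 → ξ₁ = 151.5 mol/min.
D balance: n_D = 0 + 2ξ₁ − 1ξ₂ = 66.1 → ξ₂ = (2·151.5 − 66.1)/1 = 236.8 mol/min.
Outlet amounts (n = n₀ + Σ ν·ξ):
  B: 281 − 1(151.5) = 129.5
  D: 0 + 2(151.5) − 1(236.8) = 66.1
  G: 0 + 1(236.8) = 236.8
Total out = 432.5 mol/min; y_G = 236.8 / 432.5 = 0.5476.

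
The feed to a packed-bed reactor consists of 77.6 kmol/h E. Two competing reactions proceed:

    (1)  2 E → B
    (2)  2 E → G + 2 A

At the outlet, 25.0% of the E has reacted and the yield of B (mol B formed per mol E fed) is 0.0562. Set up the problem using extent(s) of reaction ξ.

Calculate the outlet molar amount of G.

5.34 kmol/h

Yield of B: 1ξ₁ / 77.6 = 0.0562 → ξ₁ = 4.361 kmol/h.
Conversion of E: 2ξ₁ + 2ξ₂ = 0.25 × 77.6 = 19.4 → ξ₂ = 5.339 kmol/h.
Outlet amounts (n = n₀ + Σ ν·ξ):
  E: 77.6 − 2(4.361) − 2(5.339) = 58.2
  B: 0 + 1(4.361) = 4.361
  G: 0 + 1(5.339) = 5.339
  A: 0 + 2(5.339) = 10.68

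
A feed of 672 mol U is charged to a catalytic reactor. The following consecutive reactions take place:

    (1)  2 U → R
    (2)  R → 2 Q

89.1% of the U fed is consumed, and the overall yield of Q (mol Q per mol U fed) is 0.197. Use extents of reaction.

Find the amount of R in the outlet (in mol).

233 mol

Conversion of U: U consumed = 2ξ₁ = 0.891 × 672 → ξ₁ = 299.4 mol.
Yield of Q: 2ξ₂ / 672 = 0.197 → ξ₂ = 66.19 mol.
Outlet amounts (n = n₀ + Σ ν·ξ):
  U: 672 − 2(299.4) = 73.25
  R: 0 + 1(299.4) − 1(66.19) = 233.2
  Q: 0 + 2(66.19) = 132.4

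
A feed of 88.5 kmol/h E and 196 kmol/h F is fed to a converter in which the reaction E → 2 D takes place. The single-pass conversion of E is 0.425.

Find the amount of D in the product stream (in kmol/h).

E reacted = 0.425 × 88.5 = 37.61 kmol/h; ν_E = −1, so ξ = 37.61/1 = 37.61 kmol/h.
Outlet amounts (n = n₀ + ν ξ):
  E: 88.5 − 1(37.61) = 50.89
  D: 0 + 2(37.61) = 75.22
  F: 196 (inert)

75.2 kmol/h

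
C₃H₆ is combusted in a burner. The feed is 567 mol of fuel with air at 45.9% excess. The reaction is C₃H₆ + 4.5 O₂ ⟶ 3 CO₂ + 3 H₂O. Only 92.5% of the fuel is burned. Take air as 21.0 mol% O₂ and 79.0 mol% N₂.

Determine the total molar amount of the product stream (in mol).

18600 mol

Stoichiometric O₂ = 4.5 × 567 = 2552 mol; O₂ fed = 2552 × 1.459 = 3723 mol.
N₂ fed = 3723 × 79/21 = 14000 mol.
Fuel reacted = 0.925 × 567 → ξ = 524.5 mol.
Outlet (n = n₀ + ν ξ):
  C₃H₆: 567 − 1(524.5) = 42.52
  O₂: 3723 − 4.5(524.5) = 1363
  N₂: 14000 (inert)
  CO₂: 0 + 3(524.5) = 1573
  H₂O: 0 + 3(524.5) = 1573
Total out = 42.52 + 1363 + 14000 + 1573 + 1573 = 18560 mol.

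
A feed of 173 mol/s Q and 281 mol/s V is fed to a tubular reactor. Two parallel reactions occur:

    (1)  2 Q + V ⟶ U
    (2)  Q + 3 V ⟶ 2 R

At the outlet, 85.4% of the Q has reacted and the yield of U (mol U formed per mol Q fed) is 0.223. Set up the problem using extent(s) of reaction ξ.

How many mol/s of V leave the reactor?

30.7 mol/s

Yield of U: 1ξ₁ / 173 = 0.223 → ξ₁ = 38.58 mol/s.
Conversion of Q: 2ξ₁ + 1ξ₂ = 0.854 × 173 = 147.7 → ξ₂ = 70.58 mol/s.
Outlet amounts (n = n₀ + Σ ν·ξ):
  Q: 173 − 2(38.58) − 1(70.58) = 25.26
  V: 281 − 1(38.58) − 3(70.58) = 30.67
  U: 0 + 1(38.58) = 38.58
  R: 0 + 2(70.58) = 141.2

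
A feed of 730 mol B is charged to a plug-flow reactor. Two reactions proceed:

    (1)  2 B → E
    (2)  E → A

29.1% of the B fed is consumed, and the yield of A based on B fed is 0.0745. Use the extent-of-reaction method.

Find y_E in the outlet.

Conversion of B: B consumed = 2ξ₁ = 0.291 × 730 → ξ₁ = 106.2 mol.
Yield of A: 1ξ₂ / 730 = 0.0745 → ξ₂ = 54.38 mol.
Outlet amounts (n = n₀ + Σ ν·ξ):
  B: 730 − 2(106.2) = 517.6
  E: 0 + 1(106.2) − 1(54.38) = 51.83
  A: 0 + 1(54.38) = 54.38
Total out = 623.8 mol; y_E = 51.83 / 623.8 = 0.08309.

0.0831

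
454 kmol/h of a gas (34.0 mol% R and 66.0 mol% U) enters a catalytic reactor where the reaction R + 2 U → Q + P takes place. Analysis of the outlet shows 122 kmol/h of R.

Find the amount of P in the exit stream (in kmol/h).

32.4 kmol/h

For R: n = n₀ − 1ξ → 122 = 154.4 − 1ξ, giving ξ = 32.36 kmol/h.
Outlet amounts (n = n₀ + ν ξ):
  R: 154.4 − 1(32.36) = 122
  U: 299.6 − 2(32.36) = 234.9
  Q: 0 + 1(32.36) = 32.36
  P: 0 + 1(32.36) = 32.36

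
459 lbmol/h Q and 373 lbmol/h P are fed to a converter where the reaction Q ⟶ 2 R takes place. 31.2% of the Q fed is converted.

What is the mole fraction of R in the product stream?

0.294

Q reacted = 0.312 × 459 = 143.2 lbmol/h; ν_Q = −1, so ξ = 143.2/1 = 143.2 lbmol/h.
Outlet amounts (n = n₀ + ν ξ):
  Q: 459 − 1(143.2) = 315.8
  R: 0 + 2(143.2) = 286.4
  P: 373 (inert)
Total out = 975.2 lbmol/h; y_R = 286.4 / 975.2 = 0.2937.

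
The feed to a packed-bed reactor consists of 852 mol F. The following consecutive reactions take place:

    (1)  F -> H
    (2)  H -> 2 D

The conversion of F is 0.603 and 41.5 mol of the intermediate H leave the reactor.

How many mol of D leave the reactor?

945 mol

Conversion of F: F consumed = 1ξ₁ = 0.603 × 852 → ξ₁ = 513.8 mol.
H balance: n_H = 0 + 1ξ₁ − 1ξ₂ = 41.5 → ξ₂ = (1·513.8 − 41.5)/1 = 472.3 mol.
Outlet amounts (n = n₀ + Σ ν·ξ):
  F: 852 − 1(513.8) = 338.2
  H: 0 + 1(513.8) − 1(472.3) = 41.5
  D: 0 + 2(472.3) = 944.5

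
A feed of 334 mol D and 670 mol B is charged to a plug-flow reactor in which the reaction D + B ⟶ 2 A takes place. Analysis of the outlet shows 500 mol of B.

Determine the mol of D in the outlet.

164 mol

For B: n = n₀ − 1ξ → 500 = 670 − 1ξ, giving ξ = 170 mol.
Outlet amounts (n = n₀ + ν ξ):
  D: 334 − 1(170) = 164
  B: 670 − 1(170) = 500
  A: 0 + 2(170) = 340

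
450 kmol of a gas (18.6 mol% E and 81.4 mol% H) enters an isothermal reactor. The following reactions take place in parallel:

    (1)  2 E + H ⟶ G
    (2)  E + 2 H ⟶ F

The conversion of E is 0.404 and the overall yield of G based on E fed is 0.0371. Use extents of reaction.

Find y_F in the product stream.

0.071

Yield of G: 1ξ₁ / 83.7 = 0.0371 → ξ₁ = 3.105 kmol.
Conversion of E: 2ξ₁ + 1ξ₂ = 0.404 × 83.7 = 33.81 → ξ₂ = 27.6 kmol.
Outlet amounts (n = n₀ + Σ ν·ξ):
  E: 83.7 − 2(3.105) − 1(27.6) = 49.89
  H: 366.3 − 1(3.105) − 2(27.6) = 308
  G: 0 + 1(3.105) = 3.105
  F: 0 + 1(27.6) = 27.6
Total out = 388.6 kmol; y_F = 27.6 / 388.6 = 0.07104.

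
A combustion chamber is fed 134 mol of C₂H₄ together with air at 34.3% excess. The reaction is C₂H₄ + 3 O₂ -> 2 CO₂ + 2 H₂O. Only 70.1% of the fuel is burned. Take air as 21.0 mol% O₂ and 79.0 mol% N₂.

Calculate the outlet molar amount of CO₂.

188 mol

Stoichiometric O₂ = 3 × 134 = 402 mol; O₂ fed = 402 × 1.343 = 539.9 mol.
N₂ fed = 539.9 × 79/21 = 2031 mol.
Fuel reacted = 0.701 × 134 → ξ = 93.93 mol.
Outlet (n = n₀ + ν ξ):
  C₂H₄: 134 − 1(93.93) = 40.07
  O₂: 539.9 − 3(93.93) = 258.1
  N₂: 2031 (inert)
  CO₂: 0 + 2(93.93) = 187.9
  H₂O: 0 + 2(93.93) = 187.9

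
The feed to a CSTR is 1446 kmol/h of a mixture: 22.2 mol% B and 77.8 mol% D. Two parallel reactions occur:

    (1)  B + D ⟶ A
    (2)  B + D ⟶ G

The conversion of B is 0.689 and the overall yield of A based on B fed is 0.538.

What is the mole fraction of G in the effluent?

Yield of A: 1ξ₁ / 321 = 0.538 → ξ₁ = 172.7 kmol/h.
Conversion of B: 1ξ₁ + 1ξ₂ = 0.689 × 321 = 221.2 → ξ₂ = 48.47 kmol/h.
Outlet amounts (n = n₀ + Σ ν·ξ):
  B: 321 − 1(172.7) − 1(48.47) = 99.83
  D: 1125 − 1(172.7) − 1(48.47) = 903.8
  A: 0 + 1(172.7) = 172.7
  G: 0 + 1(48.47) = 48.47
Total out = 1225 kmol/h; y_G = 48.47 / 1225 = 0.03958.

0.0396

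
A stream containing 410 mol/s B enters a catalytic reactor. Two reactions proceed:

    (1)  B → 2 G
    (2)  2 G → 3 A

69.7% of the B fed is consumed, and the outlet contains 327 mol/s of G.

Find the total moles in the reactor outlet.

818 mol/s

Conversion of B: B consumed = 1ξ₁ = 0.697 × 410 → ξ₁ = 285.8 mol/s.
G balance: n_G = 0 + 2ξ₁ − 2ξ₂ = 327 → ξ₂ = (2·285.8 − 327)/2 = 122.3 mol/s.
Outlet amounts (n = n₀ + Σ ν·ξ):
  B: 410 − 1(285.8) = 124.2
  G: 0 + 2(285.8) − 2(122.3) = 327
  A: 0 + 3(122.3) = 366.8
Total out = 124.2 + 327 + 366.8 = 818 mol/s.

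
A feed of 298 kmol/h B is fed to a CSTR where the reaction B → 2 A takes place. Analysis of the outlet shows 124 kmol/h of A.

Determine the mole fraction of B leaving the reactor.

For A: n = n₀ + 2ξ → 124 = 0 + 2ξ, giving ξ = 62 kmol/h.
Outlet amounts (n = n₀ + ν ξ):
  B: 298 − 1(62) = 236
  A: 0 + 2(62) = 124
Total out = 360 kmol/h; y_B = 236 / 360 = 0.6556.

0.656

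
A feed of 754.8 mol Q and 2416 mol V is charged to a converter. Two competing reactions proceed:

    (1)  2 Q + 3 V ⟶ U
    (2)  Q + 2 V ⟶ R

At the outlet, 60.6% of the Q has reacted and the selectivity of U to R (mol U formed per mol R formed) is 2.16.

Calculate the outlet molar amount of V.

1690 mol

Conversion of Q: Q consumed = 0.606 × 754.8 = 457.4 mol = 2ξ₁ + 1ξ₂.
Selectivity: 1ξ₁ / (1ξ₂) = 2.16 → ξ₁ = 2.16 ξ₂.
Substitute: (2·2.16 + 1) ξ₂ = 457.4 → ξ₂ = 85.98 mol, ξ₁ = 185.7 mol.
Outlet amounts (n = n₀ + Σ ν·ξ):
  Q: 754.8 − 2(185.7) − 1(85.98) = 297.4
  V: 2416 − 3(185.7) − 2(85.98) = 1687
  U: 0 + 1(185.7) = 185.7
  R: 0 + 1(85.98) = 85.98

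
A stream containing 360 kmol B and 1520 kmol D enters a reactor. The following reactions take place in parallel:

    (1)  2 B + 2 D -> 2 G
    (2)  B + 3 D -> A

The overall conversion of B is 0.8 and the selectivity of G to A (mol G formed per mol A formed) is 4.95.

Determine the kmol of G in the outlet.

Conversion of B: B consumed = 0.8 × 360 = 288 kmol = 2ξ₁ + 1ξ₂.
Selectivity: 2ξ₁ / (1ξ₂) = 4.95 → ξ₁ = 2.475 ξ₂.
Substitute: (2·2.475 + 1) ξ₂ = 288 → ξ₂ = 48.4 kmol, ξ₁ = 119.8 kmol.
Outlet amounts (n = n₀ + Σ ν·ξ):
  B: 360 − 2(119.8) − 1(48.4) = 72
  D: 1520 − 2(119.8) − 3(48.4) = 1135
  G: 0 + 2(119.8) = 239.6
  A: 0 + 1(48.4) = 48.4

240 kmol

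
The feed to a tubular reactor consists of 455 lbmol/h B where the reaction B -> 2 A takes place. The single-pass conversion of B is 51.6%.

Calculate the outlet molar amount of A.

B reacted = 0.516 × 455 = 234.8 lbmol/h; ν_B = −1, so ξ = 234.8/1 = 234.8 lbmol/h.
Outlet amounts (n = n₀ + ν ξ):
  B: 455 − 1(234.8) = 220.2
  A: 0 + 2(234.8) = 469.6

470 lbmol/h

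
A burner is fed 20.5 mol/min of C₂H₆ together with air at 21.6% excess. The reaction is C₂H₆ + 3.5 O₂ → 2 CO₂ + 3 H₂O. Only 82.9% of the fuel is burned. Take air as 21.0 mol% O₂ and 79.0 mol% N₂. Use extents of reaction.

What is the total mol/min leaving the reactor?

444 mol/min

Stoichiometric O₂ = 3.5 × 20.5 = 71.75 mol/min; O₂ fed = 71.75 × 1.216 = 87.25 mol/min.
N₂ fed = 87.25 × 79/21 = 328.2 mol/min.
Fuel reacted = 0.829 × 20.5 → ξ = 16.99 mol/min.
Outlet (n = n₀ + ν ξ):
  C₂H₆: 20.5 − 1(16.99) = 3.506
  O₂: 87.25 − 3.5(16.99) = 27.77
  N₂: 328.2 (inert)
  CO₂: 0 + 2(16.99) = 33.99
  H₂O: 0 + 3(16.99) = 50.98
Total out = 3.506 + 27.77 + 328.2 + 33.99 + 50.98 = 444.5 mol/min.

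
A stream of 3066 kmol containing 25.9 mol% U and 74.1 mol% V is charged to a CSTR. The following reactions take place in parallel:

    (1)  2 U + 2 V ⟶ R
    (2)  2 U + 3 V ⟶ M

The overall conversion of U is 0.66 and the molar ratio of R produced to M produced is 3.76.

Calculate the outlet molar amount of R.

Conversion of U: U consumed = 0.66 × 794.1 = 524.1 kmol = 2ξ₁ + 2ξ₂.
Selectivity: 1ξ₁ / (1ξ₂) = 3.76 → ξ₁ = 3.76 ξ₂.
Substitute: (2·3.76 + 2) ξ₂ = 524.1 → ξ₂ = 55.05 kmol, ξ₁ = 207 kmol.
Outlet amounts (n = n₀ + Σ ν·ξ):
  U: 794.1 − 2(207) − 2(55.05) = 270
  V: 2272 − 2(207) − 3(55.05) = 1693
  R: 0 + 1(207) = 207
  M: 0 + 1(55.05) = 55.05

207 kmol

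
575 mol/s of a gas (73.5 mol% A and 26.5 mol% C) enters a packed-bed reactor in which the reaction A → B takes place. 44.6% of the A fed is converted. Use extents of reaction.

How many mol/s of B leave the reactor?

188 mol/s

A reacted = 0.446 × 422.6 = 188.5 mol/s; ν_A = −1, so ξ = 188.5/1 = 188.5 mol/s.
Outlet amounts (n = n₀ + ν ξ):
  A: 422.6 − 1(188.5) = 234.1
  B: 0 + 1(188.5) = 188.5
  C: 152.4 (inert)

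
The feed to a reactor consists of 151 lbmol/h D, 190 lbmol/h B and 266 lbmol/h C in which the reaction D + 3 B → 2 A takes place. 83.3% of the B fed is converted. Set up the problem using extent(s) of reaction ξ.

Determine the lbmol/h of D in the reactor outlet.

B reacted = 0.833 × 190 = 158.3 lbmol/h; ν_B = −3, so ξ = 158.3/3 = 52.76 lbmol/h.
Outlet amounts (n = n₀ + ν ξ):
  D: 151 − 1(52.76) = 98.24
  B: 190 − 3(52.76) = 31.73
  A: 0 + 2(52.76) = 105.5
  C: 266 (inert)

98.2 lbmol/h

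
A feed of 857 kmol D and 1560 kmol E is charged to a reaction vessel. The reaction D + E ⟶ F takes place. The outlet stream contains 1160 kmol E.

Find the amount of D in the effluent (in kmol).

457 kmol

For E: n = n₀ − 1ξ → 1160 = 1560 − 1ξ, giving ξ = 400 kmol.
Outlet amounts (n = n₀ + ν ξ):
  D: 857 − 1(400) = 457
  E: 1560 − 1(400) = 1160
  F: 0 + 1(400) = 400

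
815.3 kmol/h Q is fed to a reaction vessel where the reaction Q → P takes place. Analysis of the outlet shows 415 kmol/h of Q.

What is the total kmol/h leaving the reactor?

For Q: n = n₀ − 1ξ → 415 = 815.3 − 1ξ, giving ξ = 400.3 kmol/h.
Outlet amounts (n = n₀ + ν ξ):
  Q: 815.3 − 1(400.3) = 415
  P: 0 + 1(400.3) = 400.3
Total out = 415 + 400.3 = 815.3 kmol/h.

815 kmol/h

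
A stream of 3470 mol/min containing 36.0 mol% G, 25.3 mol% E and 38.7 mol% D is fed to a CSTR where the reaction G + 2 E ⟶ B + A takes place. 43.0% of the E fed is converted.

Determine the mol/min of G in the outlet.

E reacted = 0.43 × 877.9 = 377.5 mol/min; ν_E = −2, so ξ = 377.5/2 = 188.8 mol/min.
Outlet amounts (n = n₀ + ν ξ):
  G: 1249 − 1(188.8) = 1060
  E: 877.9 − 2(188.8) = 500.4
  B: 0 + 1(188.8) = 188.8
  A: 0 + 1(188.8) = 188.8
  D: 1343 (inert)

1060 mol/min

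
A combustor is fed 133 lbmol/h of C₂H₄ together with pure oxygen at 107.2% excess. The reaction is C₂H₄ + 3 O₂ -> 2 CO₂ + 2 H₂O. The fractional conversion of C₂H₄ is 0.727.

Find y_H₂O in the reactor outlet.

0.201

Stoichiometric O₂ = 3 × 133 = 399 lbmol/h; O₂ fed = 399 × 2.072 = 826.7 lbmol/h.
Fuel reacted = 0.727 × 133 → ξ = 96.69 lbmol/h.
Outlet (n = n₀ + ν ξ):
  C₂H₄: 133 − 1(96.69) = 36.31
  O₂: 826.7 − 3(96.69) = 536.7
  CO₂: 0 + 2(96.69) = 193.4
  H₂O: 0 + 2(96.69) = 193.4
Total out = 959.7 lbmol/h; y_H₂O = 193.4 / 959.7 = 0.2015.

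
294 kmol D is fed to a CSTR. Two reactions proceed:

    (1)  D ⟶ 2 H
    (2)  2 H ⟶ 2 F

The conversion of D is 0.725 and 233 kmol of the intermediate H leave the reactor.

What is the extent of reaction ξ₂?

Conversion of D: D consumed = 1ξ₁ = 0.725 × 294 → ξ₁ = 213.2 kmol.
H balance: n_H = 0 + 2ξ₁ − 2ξ₂ = 233 → ξ₂ = (2·213.2 − 233)/2 = 96.65 kmol.
Outlet amounts (n = n₀ + Σ ν·ξ):
  D: 294 − 1(213.2) = 80.85
  H: 0 + 2(213.2) − 2(96.65) = 233
  F: 0 + 2(96.65) = 193.3

ξ₂ = 96.7 kmol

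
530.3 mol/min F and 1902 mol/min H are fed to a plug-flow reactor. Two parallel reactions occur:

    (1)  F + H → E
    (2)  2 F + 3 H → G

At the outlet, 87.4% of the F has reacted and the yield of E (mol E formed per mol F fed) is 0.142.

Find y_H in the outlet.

Yield of E: 1ξ₁ / 530.3 = 0.142 → ξ₁ = 75.3 mol/min.
Conversion of F: 1ξ₁ + 2ξ₂ = 0.874 × 530.3 = 463.5 → ξ₂ = 194.1 mol/min.
Outlet amounts (n = n₀ + Σ ν·ξ):
  F: 530.3 − 1(75.3) − 2(194.1) = 66.82
  H: 1902 − 1(75.3) − 3(194.1) = 1244
  E: 0 + 1(75.3) = 75.3
  G: 0 + 1(194.1) = 194.1
Total out = 1581 mol/min; y_H = 1244 / 1581 = 0.7873.

0.787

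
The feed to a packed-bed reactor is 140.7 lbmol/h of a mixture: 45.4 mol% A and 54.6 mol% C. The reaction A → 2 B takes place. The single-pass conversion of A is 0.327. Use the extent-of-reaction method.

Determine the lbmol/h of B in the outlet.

A reacted = 0.327 × 63.88 = 20.89 lbmol/h; ν_A = −1, so ξ = 20.89/1 = 20.89 lbmol/h.
Outlet amounts (n = n₀ + ν ξ):
  A: 63.88 − 1(20.89) = 42.99
  B: 0 + 2(20.89) = 41.78
  C: 76.82 (inert)

41.8 lbmol/h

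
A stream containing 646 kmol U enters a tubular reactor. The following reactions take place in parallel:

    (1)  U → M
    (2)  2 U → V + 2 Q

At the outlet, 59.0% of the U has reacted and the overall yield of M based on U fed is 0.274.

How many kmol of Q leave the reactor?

204 kmol

Yield of M: 1ξ₁ / 646 = 0.274 → ξ₁ = 177 kmol.
Conversion of U: 1ξ₁ + 2ξ₂ = 0.59 × 646 = 381.1 → ξ₂ = 102.1 kmol.
Outlet amounts (n = n₀ + Σ ν·ξ):
  U: 646 − 1(177) − 2(102.1) = 264.9
  M: 0 + 1(177) = 177
  V: 0 + 1(102.1) = 102.1
  Q: 0 + 2(102.1) = 204.1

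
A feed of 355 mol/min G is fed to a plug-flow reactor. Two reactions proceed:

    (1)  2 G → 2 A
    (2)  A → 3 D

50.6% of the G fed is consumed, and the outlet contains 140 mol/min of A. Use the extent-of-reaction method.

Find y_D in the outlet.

0.274

Conversion of G: G consumed = 2ξ₁ = 0.506 × 355 → ξ₁ = 89.81 mol/min.
A balance: n_A = 0 + 2ξ₁ − 1ξ₂ = 140 → ξ₂ = (2·89.81 − 140)/1 = 39.63 mol/min.
Outlet amounts (n = n₀ + Σ ν·ξ):
  G: 355 − 2(89.81) = 175.4
  A: 0 + 2(89.81) − 1(39.63) = 140
  D: 0 + 3(39.63) = 118.9
Total out = 434.3 mol/min; y_D = 118.9 / 434.3 = 0.2738.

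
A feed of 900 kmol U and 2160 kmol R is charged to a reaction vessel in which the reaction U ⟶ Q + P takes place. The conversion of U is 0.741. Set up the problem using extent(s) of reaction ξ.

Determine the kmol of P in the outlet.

667 kmol

U reacted = 0.741 × 900 = 666.9 kmol; ν_U = −1, so ξ = 666.9/1 = 666.9 kmol.
Outlet amounts (n = n₀ + ν ξ):
  U: 900 − 1(666.9) = 233.1
  Q: 0 + 1(666.9) = 666.9
  P: 0 + 1(666.9) = 666.9
  R: 2160 (inert)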